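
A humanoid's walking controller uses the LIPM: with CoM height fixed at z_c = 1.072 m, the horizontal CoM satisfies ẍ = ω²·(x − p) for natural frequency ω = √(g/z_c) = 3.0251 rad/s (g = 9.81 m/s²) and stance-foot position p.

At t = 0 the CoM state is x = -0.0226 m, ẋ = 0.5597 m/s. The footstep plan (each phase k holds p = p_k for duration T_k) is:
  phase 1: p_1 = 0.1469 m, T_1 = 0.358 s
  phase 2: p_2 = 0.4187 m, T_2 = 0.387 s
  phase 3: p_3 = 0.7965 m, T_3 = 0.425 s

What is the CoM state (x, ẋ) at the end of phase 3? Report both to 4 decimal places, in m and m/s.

phase 1: p=0.1469, T=0.358, ωT=1.082986, cosh=1.646034, sinh=1.307451; start (x,ẋ)=(-0.022600, 0.559700) → end (x,ẋ)=(0.109800, 0.250884)
phase 2: p=0.4187, T=0.387, ωT=1.170714, cosh=1.767219, sinh=1.457074; start (x,ẋ)=(0.109800, 0.250884) → end (x,ẋ)=(-0.006353, -0.918200)
phase 3: p=0.7965, T=0.425, ωT=1.285667, cosh=1.946774, sinh=1.670308; start (x,ẋ)=(-0.006353, -0.918200) → end (x,ẋ)=(-1.273457, -5.844221)

x = -1.2735, ẋ = -5.8442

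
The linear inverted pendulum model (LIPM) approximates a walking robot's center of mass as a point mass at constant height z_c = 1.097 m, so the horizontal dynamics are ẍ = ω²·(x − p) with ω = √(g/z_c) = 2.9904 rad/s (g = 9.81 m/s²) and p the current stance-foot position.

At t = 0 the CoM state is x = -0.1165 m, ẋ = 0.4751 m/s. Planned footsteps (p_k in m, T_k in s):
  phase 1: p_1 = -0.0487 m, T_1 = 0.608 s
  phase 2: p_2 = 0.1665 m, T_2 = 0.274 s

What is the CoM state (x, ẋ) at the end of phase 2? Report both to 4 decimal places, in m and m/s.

x = 0.5034, ẋ = 1.3395

phase 1: p=-0.0487, T=0.608, ωT=1.818163, cosh=3.161428, sinh=2.999104; start (x,ẋ)=(-0.116500, 0.475100) → end (x,ẋ)=(0.213438, 0.893929)
phase 2: p=0.1665, T=0.274, ωT=0.819370, cosh=1.354889, sinh=0.914180; start (x,ẋ)=(0.213438, 0.893929) → end (x,ẋ)=(0.503374, 1.339492)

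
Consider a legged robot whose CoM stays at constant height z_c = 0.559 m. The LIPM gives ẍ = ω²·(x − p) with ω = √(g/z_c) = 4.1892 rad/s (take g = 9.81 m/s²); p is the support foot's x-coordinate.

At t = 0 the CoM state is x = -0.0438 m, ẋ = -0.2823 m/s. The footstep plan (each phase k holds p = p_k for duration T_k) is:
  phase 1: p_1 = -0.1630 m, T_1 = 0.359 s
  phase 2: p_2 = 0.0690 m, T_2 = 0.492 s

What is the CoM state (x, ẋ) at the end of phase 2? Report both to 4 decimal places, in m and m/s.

x = 0.0613, ẋ = 0.0692

phase 1: p=-0.1630, T=0.359, ωT=1.503923, cosh=2.360780, sinh=2.138524; start (x,ẋ)=(-0.043800, -0.282300) → end (x,ẋ)=(-0.025705, 0.401429)
phase 2: p=0.0690, T=0.492, ωT=2.061086, cosh=3.990907, sinh=3.863591; start (x,ẋ)=(-0.025705, 0.401429) → end (x,ẋ)=(0.061269, 0.069234)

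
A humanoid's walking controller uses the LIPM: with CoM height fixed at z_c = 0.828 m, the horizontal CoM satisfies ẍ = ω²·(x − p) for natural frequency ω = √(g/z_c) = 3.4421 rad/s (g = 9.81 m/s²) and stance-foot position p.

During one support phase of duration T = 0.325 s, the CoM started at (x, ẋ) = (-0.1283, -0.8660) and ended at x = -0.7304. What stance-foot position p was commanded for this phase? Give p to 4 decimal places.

p = 0.2438

ωT = 3.4421·0.325 = 1.118683; cosh(ωT) = 1.693764, sinh(ωT) = 1.367054
x(T) = p + (x₀−p)·cosh(ωT) + (ẋ₀/ω)·sinh(ωT) ⇒ p·(1 − cosh) = x(T) − x₀·cosh − (ẋ₀/ω)·sinh
numerator   = -0.7304 − (-0.1283)·1.693764 − (-0.8660/3.4421)·1.367054 = -0.169152
denominator = 1 − 1.693764 = -0.693764
p = -0.169152 / -0.693764 = 0.2438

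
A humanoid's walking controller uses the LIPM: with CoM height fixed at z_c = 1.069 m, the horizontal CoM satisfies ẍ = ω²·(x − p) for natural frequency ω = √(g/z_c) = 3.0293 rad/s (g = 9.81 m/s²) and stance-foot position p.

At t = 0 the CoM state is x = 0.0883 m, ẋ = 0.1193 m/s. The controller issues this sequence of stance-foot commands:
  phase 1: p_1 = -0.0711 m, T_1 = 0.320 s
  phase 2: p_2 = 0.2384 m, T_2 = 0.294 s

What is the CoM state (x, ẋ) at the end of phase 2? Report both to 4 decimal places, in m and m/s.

x = 0.4456, ẋ = 0.9559

phase 1: p=-0.0711, T=0.320, ωT=0.969376, cosh=1.507809, sinh=1.128490; start (x,ẋ)=(0.088300, 0.119300) → end (x,ẋ)=(0.213687, 0.724796)
phase 2: p=0.2384, T=0.294, ωT=0.890614, cosh=1.423515, sinh=1.013111; start (x,ẋ)=(0.213687, 0.724796) → end (x,ẋ)=(0.445620, 0.955913)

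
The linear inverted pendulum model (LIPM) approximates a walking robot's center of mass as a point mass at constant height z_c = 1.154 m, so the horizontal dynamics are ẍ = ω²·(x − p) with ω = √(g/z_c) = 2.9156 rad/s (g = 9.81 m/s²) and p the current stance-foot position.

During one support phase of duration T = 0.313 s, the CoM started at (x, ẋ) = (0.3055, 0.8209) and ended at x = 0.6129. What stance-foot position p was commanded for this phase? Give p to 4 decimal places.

ωT = 2.9156·0.313 = 0.912583; cosh(ωT) = 1.446117, sinh(ωT) = 1.044631
x(T) = p + (x₀−p)·cosh(ωT) + (ẋ₀/ω)·sinh(ωT) ⇒ p·(1 − cosh) = x(T) − x₀·cosh − (ẋ₀/ω)·sinh
numerator   = 0.6129 − (0.3055)·1.446117 − (0.8209/2.9156)·1.044631 = -0.123009
denominator = 1 − 1.446117 = -0.446117
p = -0.123009 / -0.446117 = 0.2757

p = 0.2757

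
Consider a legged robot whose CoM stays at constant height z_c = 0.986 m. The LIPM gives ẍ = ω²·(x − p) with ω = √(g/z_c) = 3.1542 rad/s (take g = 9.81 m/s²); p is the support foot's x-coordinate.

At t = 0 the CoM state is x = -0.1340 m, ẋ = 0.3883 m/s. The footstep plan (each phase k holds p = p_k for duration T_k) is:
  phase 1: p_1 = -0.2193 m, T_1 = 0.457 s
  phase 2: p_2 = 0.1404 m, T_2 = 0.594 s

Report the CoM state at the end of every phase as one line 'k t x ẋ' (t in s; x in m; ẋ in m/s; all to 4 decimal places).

1 0.4570 0.2167 1.4034
2 1.0510 1.8091 5.4419

phase 1: p=-0.2193, T=0.457, ωT=1.441469, cosh=2.231741, sinh=1.995161; start (x,ẋ)=(-0.134000, 0.388300) → end (x,ẋ)=(0.216683, 1.403390)
phase 2: p=0.1404, T=0.594, ωT=1.873595, cosh=3.332617, sinh=3.179046; start (x,ẋ)=(0.216683, 1.403390) → end (x,ẋ)=(1.809067, 5.441878)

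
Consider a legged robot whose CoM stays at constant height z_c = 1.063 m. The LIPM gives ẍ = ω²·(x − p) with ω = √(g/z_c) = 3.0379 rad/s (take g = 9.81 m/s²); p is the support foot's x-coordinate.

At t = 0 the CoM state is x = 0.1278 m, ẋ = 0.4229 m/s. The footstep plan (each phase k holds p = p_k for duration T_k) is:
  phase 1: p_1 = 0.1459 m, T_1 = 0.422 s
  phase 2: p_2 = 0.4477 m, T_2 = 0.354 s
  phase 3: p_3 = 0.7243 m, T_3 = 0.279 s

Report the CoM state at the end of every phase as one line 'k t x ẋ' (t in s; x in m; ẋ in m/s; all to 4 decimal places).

phase 1: p=0.1459, T=0.422, ωT=1.281994, cosh=1.940651, sinh=1.663167; start (x,ẋ)=(0.127800, 0.422900) → end (x,ẋ)=(0.342300, 0.729250)
phase 2: p=0.4477, T=0.354, ωT=1.075417, cosh=1.636185, sinh=1.295029; start (x,ẋ)=(0.342300, 0.729250) → end (x,ẋ)=(0.586120, 0.778528)
phase 3: p=0.7243, T=0.279, ωT=0.847574, cosh=1.381216, sinh=0.952762; start (x,ẋ)=(0.586120, 0.778528) → end (x,ẋ)=(0.777609, 0.675366)

1 0.4220 0.3423 0.7293
2 0.7760 0.5861 0.7785
3 1.0550 0.7776 0.6754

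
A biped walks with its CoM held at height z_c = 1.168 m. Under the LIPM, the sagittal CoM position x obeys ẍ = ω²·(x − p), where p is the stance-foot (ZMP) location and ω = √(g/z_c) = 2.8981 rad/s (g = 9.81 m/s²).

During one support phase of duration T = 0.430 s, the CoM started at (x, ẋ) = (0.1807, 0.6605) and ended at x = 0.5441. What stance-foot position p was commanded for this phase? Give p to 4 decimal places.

ωT = 2.8981·0.430 = 1.246183; cosh(ωT) = 1.882323, sinh(ωT) = 1.594723
x(T) = p + (x₀−p)·cosh(ωT) + (ẋ₀/ω)·sinh(ωT) ⇒ p·(1 − cosh) = x(T) − x₀·cosh − (ẋ₀/ω)·sinh
numerator   = 0.5441 − (0.1807)·1.882323 − (0.6605/2.8981)·1.594723 = -0.159486
denominator = 1 − 1.882323 = -0.882323
p = -0.159486 / -0.882323 = 0.1808

p = 0.1808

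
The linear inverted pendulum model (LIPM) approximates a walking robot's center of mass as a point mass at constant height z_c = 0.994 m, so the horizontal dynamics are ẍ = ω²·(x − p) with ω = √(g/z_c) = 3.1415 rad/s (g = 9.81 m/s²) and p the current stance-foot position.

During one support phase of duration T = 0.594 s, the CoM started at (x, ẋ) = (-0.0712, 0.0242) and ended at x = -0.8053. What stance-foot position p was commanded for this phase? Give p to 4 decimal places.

p = 0.2573

ωT = 3.1415·0.594 = 1.866051; cosh(ωT) = 3.308729, sinh(ωT) = 3.153996
x(T) = p + (x₀−p)·cosh(ωT) + (ẋ₀/ω)·sinh(ωT) ⇒ p·(1 − cosh) = x(T) − x₀·cosh − (ẋ₀/ω)·sinh
numerator   = -0.8053 − (-0.0712)·3.308729 − (0.0242/3.1415)·3.153996 = -0.594015
denominator = 1 − 3.308729 = -2.308729
p = -0.594015 / -2.308729 = 0.2573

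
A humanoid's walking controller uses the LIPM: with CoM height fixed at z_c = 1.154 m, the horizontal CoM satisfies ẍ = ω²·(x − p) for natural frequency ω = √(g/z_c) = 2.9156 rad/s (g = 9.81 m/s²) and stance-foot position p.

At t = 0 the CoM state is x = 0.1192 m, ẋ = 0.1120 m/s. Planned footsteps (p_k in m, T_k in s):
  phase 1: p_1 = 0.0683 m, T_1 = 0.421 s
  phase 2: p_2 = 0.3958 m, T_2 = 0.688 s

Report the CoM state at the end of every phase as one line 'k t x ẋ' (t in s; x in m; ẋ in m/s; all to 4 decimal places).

1 0.4210 0.2225 0.4390
2 1.1090 0.2896 -0.1826

phase 1: p=0.0683, T=0.421, ωT=1.227468, cosh=1.852805, sinh=1.559771; start (x,ẋ)=(0.119200, 0.112000) → end (x,ẋ)=(0.222525, 0.438991)
phase 2: p=0.3958, T=0.688, ωT=2.005933, cosh=3.783779, sinh=3.649245; start (x,ẋ)=(0.222525, 0.438991) → end (x,ẋ)=(0.289618, -0.182558)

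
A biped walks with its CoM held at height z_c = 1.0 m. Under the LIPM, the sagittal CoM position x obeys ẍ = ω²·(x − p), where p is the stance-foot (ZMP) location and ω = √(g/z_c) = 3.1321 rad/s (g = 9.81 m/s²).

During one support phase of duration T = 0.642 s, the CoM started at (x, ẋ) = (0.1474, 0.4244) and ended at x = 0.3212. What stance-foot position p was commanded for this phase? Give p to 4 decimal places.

p = 0.2628

ωT = 3.1321·0.642 = 2.010808; cosh(ωT) = 3.801616, sinh(ωT) = 3.667736
x(T) = p + (x₀−p)·cosh(ωT) + (ẋ₀/ω)·sinh(ωT) ⇒ p·(1 − cosh) = x(T) − x₀·cosh − (ẋ₀/ω)·sinh
numerator   = 0.3212 − (0.1474)·3.801616 − (0.4244/3.1321)·3.667736 = -0.736137
denominator = 1 − 3.801616 = -2.801616
p = -0.736137 / -2.801616 = 0.2628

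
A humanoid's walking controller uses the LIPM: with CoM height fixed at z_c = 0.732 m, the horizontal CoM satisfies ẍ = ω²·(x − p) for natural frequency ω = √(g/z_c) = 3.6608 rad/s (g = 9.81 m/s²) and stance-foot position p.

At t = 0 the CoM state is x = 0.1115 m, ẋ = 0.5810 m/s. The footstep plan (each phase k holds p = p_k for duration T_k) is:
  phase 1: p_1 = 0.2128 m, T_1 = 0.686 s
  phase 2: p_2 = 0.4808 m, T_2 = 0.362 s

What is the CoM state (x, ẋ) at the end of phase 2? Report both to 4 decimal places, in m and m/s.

x = 1.2690, ẋ = 3.1666

phase 1: p=0.2128, T=0.686, ωT=2.511309, cosh=6.201104, sinh=6.119942; start (x,ẋ)=(0.111500, 0.581000) → end (x,ẋ)=(0.555915, 1.333328)
phase 2: p=0.4808, T=0.362, ωT=1.325210, cosh=2.014361, sinh=1.748613; start (x,ẋ)=(0.555915, 1.333328) → end (x,ẋ)=(1.268984, 3.166638)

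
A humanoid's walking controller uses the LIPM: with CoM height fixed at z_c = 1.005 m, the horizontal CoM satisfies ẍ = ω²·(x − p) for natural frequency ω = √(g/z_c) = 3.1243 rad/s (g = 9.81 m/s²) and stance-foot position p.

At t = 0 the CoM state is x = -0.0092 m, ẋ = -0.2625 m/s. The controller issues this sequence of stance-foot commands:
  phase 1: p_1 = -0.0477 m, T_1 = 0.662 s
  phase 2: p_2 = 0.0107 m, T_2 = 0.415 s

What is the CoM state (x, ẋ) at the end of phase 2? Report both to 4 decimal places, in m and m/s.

x = -0.7604, ẋ = -2.3724

phase 1: p=-0.0477, T=0.662, ωT=2.068287, cosh=4.018829, sinh=3.892427; start (x,ẋ)=(-0.009200, -0.262500) → end (x,ẋ)=(-0.220012, -0.586740)
phase 2: p=0.0107, T=0.415, ωT=1.296584, cosh=1.965125, sinh=1.691661; start (x,ẋ)=(-0.220012, -0.586740) → end (x,ẋ)=(-0.760370, -2.372390)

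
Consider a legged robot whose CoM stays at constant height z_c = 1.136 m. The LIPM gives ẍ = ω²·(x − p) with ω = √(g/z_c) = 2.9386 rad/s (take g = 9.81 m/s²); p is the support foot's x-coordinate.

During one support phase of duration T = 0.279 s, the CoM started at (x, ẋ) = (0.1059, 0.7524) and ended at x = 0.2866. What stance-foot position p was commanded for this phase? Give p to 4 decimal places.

p = 0.2566

ωT = 2.9386·0.279 = 0.819869; cosh(ωT) = 1.355346, sinh(ωT) = 0.914857
x(T) = p + (x₀−p)·cosh(ωT) + (ẋ₀/ω)·sinh(ωT) ⇒ p·(1 − cosh) = x(T) − x₀·cosh − (ẋ₀/ω)·sinh
numerator   = 0.2866 − (0.1059)·1.355346 − (0.7524/2.9386)·0.914857 = -0.091171
denominator = 1 − 1.355346 = -0.355346
p = -0.091171 / -0.355346 = 0.2566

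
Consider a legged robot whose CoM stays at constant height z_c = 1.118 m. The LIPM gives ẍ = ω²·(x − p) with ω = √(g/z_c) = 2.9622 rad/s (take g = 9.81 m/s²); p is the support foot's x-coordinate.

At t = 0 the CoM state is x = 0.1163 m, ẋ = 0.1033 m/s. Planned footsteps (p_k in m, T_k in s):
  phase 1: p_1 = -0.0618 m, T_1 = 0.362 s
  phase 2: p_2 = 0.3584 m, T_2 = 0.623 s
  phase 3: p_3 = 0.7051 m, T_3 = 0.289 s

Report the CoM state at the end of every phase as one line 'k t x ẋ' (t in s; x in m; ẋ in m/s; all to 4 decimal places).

1 0.3620 0.2739 0.8491
2 0.9850 0.9689 1.9822
3 1.2740 1.7171 3.5079

phase 1: p=-0.0618, T=0.362, ωT=1.072316, cosh=1.632178, sinh=1.289963; start (x,ẋ)=(0.116300, 0.103300) → end (x,ẋ)=(0.273875, 0.849147)
phase 2: p=0.3584, T=0.623, ωT=1.845451, cosh=3.244453, sinh=3.086499; start (x,ẋ)=(0.273875, 0.849147) → end (x,ẋ)=(0.968942, 1.982223)
phase 3: p=0.7051, T=0.289, ωT=0.856076, cosh=1.389366, sinh=0.964540; start (x,ẋ)=(0.968942, 1.982223) → end (x,ẋ)=(1.717117, 3.507872)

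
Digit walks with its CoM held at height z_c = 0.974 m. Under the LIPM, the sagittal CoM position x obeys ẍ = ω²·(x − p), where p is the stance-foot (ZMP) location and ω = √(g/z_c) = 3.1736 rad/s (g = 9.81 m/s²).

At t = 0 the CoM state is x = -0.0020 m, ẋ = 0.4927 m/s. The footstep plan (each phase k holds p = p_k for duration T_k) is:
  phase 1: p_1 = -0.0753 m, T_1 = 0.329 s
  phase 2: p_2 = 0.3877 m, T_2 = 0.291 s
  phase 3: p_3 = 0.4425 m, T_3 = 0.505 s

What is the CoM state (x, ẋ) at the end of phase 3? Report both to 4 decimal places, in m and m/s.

phase 1: p=-0.0753, T=0.329, ωT=1.044114, cosh=1.596442, sinh=1.244439; start (x,ẋ)=(-0.002000, 0.492700) → end (x,ẋ)=(0.234918, 1.076055)
phase 2: p=0.3877, T=0.291, ωT=0.923518, cosh=1.457626, sinh=1.060506; start (x,ẋ)=(0.234918, 1.076055) → end (x,ẋ)=(0.524581, 1.054278)
phase 3: p=0.4425, T=0.505, ωT=1.602668, cosh=2.583812, sinh=2.382453; start (x,ẋ)=(0.524581, 1.054278) → end (x,ẋ)=(1.446038, 3.344665)

x = 1.4460, ẋ = 3.3447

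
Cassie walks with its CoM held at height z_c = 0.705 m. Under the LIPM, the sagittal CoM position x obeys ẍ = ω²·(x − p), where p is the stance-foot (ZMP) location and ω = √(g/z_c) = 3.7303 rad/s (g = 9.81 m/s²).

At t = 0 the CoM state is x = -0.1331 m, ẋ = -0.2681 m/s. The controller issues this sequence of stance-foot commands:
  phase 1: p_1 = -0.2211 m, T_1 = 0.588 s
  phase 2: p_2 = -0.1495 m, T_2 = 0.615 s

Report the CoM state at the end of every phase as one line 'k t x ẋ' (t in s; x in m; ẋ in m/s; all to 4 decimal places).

phase 1: p=-0.2211, T=0.588, ωT=2.193416, cosh=4.538663, sinh=4.427128; start (x,ẋ)=(-0.133100, -0.268100) → end (x,ẋ)=(-0.139879, 0.236462)
phase 2: p=-0.1495, T=0.615, ωT=2.294135, cosh=5.008349, sinh=4.907501; start (x,ẋ)=(-0.139879, 0.236462) → end (x,ẋ)=(0.209768, 1.360404)

1 0.5880 -0.1399 0.2365
2 1.2030 0.2098 1.3604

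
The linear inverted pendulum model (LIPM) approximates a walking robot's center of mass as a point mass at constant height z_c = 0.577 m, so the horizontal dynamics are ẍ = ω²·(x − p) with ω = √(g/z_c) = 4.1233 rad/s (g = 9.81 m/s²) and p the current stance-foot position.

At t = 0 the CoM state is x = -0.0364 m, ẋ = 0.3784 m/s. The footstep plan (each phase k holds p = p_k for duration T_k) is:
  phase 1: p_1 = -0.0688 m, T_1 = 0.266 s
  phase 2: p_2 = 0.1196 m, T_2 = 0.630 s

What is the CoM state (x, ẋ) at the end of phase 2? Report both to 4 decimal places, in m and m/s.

x = 1.3439, ẋ = 5.1119

phase 1: p=-0.0688, T=0.266, ωT=1.096798, cosh=1.664250, sinh=1.330311; start (x,ẋ)=(-0.036400, 0.378400) → end (x,ẋ)=(0.107206, 0.807475)
phase 2: p=0.1196, T=0.630, ωT=2.597679, cosh=6.753486, sinh=6.679039; start (x,ẋ)=(0.107206, 0.807475) → end (x,ẋ)=(1.343868, 5.111942)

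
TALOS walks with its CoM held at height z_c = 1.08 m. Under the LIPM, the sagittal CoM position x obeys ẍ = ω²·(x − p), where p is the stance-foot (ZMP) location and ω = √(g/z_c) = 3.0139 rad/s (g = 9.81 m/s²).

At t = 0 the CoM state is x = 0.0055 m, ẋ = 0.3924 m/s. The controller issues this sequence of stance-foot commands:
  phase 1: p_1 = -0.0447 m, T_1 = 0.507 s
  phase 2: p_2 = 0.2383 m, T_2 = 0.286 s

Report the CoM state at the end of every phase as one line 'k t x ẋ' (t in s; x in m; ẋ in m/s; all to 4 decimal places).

phase 1: p=-0.0447, T=0.507, ωT=1.528047, cosh=2.413063, sinh=2.196104; start (x,ẋ)=(0.005500, 0.392400) → end (x,ẋ)=(0.362361, 1.279152)
phase 2: p=0.2383, T=0.286, ωT=0.861975, cosh=1.395080, sinh=0.972753; start (x,ẋ)=(0.362361, 1.279152) → end (x,ẋ)=(0.824229, 2.148240)

1 0.5070 0.3624 1.2792
2 0.7930 0.8242 2.1482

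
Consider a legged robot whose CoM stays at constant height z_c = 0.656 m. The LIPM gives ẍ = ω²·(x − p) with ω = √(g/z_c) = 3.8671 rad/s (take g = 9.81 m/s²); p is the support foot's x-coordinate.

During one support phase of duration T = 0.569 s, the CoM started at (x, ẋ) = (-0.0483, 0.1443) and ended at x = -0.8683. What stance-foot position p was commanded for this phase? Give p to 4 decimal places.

ωT = 3.8671·0.569 = 2.200380; cosh(ωT) = 4.569602, sinh(ωT) = 4.458841
x(T) = p + (x₀−p)·cosh(ωT) + (ẋ₀/ω)·sinh(ωT) ⇒ p·(1 − cosh) = x(T) − x₀·cosh − (ẋ₀/ω)·sinh
numerator   = -0.8683 − (-0.0483)·4.569602 − (0.1443/3.8671)·4.458841 = -0.813969
denominator = 1 − 4.569602 = -3.569602
p = -0.813969 / -3.569602 = 0.2280

p = 0.2280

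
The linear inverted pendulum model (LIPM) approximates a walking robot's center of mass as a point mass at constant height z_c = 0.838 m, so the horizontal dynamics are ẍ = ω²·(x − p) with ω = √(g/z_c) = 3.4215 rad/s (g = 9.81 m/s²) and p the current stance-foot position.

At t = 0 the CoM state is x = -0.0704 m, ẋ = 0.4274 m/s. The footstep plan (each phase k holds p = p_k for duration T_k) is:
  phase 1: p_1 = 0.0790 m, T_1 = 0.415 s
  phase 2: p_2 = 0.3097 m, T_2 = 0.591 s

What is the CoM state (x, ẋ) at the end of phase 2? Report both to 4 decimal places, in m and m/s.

phase 1: p=0.0790, T=0.415, ωT=1.419922, cosh=2.189266, sinh=1.947534; start (x,ẋ)=(-0.070400, 0.427400) → end (x,ẋ)=(-0.004798, -0.059832)
phase 2: p=0.3097, T=0.591, ωT=2.022107, cosh=3.843299, sinh=3.710922; start (x,ẋ)=(-0.004798, -0.059832) → end (x,ẋ)=(-0.963905, -4.223114)

x = -0.9639, ẋ = -4.2231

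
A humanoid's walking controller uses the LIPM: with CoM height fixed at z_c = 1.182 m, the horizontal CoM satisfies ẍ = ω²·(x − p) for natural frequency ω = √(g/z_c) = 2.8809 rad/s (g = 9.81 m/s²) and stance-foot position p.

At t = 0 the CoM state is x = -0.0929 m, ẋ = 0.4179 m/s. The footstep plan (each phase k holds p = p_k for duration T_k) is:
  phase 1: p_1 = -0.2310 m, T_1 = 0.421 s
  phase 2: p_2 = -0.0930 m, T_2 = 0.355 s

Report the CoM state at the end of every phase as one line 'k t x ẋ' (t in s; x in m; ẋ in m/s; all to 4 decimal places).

phase 1: p=-0.2310, T=0.421, ωT=1.212859, cosh=1.830216, sinh=1.532870; start (x,ẋ)=(-0.092900, 0.417900) → end (x,ẋ)=(0.244109, 1.374703)
phase 2: p=-0.0930, T=0.355, ωT=1.022720, cosh=1.570181, sinh=1.210566; start (x,ẋ)=(0.244109, 1.374703) → end (x,ẋ)=(1.013978, 3.334207)

1 0.4210 0.2441 1.3747
2 0.7760 1.0140 3.3342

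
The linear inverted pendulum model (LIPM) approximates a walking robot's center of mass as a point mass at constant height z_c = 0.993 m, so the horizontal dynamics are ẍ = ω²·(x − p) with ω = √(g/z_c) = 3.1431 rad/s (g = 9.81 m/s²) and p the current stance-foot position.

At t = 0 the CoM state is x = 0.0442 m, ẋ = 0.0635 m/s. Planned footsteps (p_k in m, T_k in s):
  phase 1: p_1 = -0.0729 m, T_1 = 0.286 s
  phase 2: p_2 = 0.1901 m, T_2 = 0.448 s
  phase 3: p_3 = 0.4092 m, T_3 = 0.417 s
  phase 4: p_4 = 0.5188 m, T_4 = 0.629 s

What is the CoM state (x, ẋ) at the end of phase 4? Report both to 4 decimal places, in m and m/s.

phase 1: p=-0.0729, T=0.286, ωT=0.898927, cosh=1.431985, sinh=1.024979; start (x,ẋ)=(0.044200, 0.063500) → end (x,ẋ)=(0.115493, 0.468182)
phase 2: p=0.1901, T=0.448, ωT=1.408109, cosh=2.166411, sinh=1.921806; start (x,ẋ)=(0.115493, 0.468182) → end (x,ẋ)=(0.314734, 0.563617)
phase 3: p=0.4092, T=0.417, ωT=1.310673, cosh=1.989153, sinh=1.719515; start (x,ẋ)=(0.314734, 0.563617) → end (x,ẋ)=(0.529634, 0.610570)
phase 4: p=0.5188, T=0.629, ωT=1.977010, cosh=3.679801, sinh=3.541318; start (x,ẋ)=(0.529634, 0.610570) → end (x,ẋ)=(1.246594, 2.367367)

x = 1.2466, ẋ = 2.3674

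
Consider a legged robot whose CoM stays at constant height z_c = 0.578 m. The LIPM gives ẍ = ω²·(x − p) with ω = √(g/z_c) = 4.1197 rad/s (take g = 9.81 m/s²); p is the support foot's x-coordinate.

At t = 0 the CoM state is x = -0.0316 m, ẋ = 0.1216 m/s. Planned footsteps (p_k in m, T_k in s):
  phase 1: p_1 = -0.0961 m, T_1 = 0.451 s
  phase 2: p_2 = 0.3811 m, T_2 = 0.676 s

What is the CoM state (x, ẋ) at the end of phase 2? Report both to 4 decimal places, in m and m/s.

phase 1: p=-0.0961, T=0.451, ωT=1.857985, cosh=3.283395, sinh=3.127409; start (x,ẋ)=(-0.031600, 0.121600) → end (x,ẋ)=(0.207990, 1.230278)
phase 2: p=0.3811, T=0.676, ωT=2.784917, cosh=8.130105, sinh=8.068371; start (x,ẋ)=(0.207990, 1.230278) → end (x,ẋ)=(1.383177, 4.248234)

x = 1.3832, ẋ = 4.2482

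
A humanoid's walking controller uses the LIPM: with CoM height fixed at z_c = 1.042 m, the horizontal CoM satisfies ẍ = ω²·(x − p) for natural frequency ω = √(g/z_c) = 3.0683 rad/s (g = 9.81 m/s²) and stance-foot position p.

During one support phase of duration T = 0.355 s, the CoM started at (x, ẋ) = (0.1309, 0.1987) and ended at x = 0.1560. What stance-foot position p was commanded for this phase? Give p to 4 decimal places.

p = 0.2230

ωT = 3.0683·0.355 = 1.089246; cosh(ωT) = 1.654252, sinh(ωT) = 1.317782
x(T) = p + (x₀−p)·cosh(ωT) + (ẋ₀/ω)·sinh(ωT) ⇒ p·(1 − cosh) = x(T) − x₀·cosh − (ẋ₀/ω)·sinh
numerator   = 0.1560 − (0.1309)·1.654252 − (0.1987/3.0683)·1.317782 = -0.145880
denominator = 1 − 1.654252 = -0.654252
p = -0.145880 / -0.654252 = 0.2230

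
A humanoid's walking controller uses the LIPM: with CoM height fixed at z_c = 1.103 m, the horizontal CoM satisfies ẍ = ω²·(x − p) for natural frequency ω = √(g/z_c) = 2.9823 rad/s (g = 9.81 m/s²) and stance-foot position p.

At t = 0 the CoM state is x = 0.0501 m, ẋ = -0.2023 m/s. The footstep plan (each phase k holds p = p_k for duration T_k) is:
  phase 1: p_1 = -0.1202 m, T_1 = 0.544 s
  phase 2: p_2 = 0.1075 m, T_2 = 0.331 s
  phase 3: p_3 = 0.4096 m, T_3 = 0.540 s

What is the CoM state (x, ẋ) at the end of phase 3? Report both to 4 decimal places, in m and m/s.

x = 1.5730, ẋ = 3.6896

phase 1: p=-0.1202, T=0.544, ωT=1.622371, cosh=2.631258, sinh=2.433828; start (x,ẋ)=(0.050100, -0.202300) → end (x,ẋ)=(0.162808, 0.703803)
phase 2: p=0.1075, T=0.331, ωT=0.987141, cosh=1.528096, sinh=1.155456; start (x,ẋ)=(0.162808, 0.703803) → end (x,ẋ)=(0.464696, 1.266066)
phase 3: p=0.4096, T=0.540, ωT=1.610442, cosh=2.602411, sinh=2.402612; start (x,ẋ)=(0.464696, 1.266066) → end (x,ẋ)=(1.572955, 3.689603)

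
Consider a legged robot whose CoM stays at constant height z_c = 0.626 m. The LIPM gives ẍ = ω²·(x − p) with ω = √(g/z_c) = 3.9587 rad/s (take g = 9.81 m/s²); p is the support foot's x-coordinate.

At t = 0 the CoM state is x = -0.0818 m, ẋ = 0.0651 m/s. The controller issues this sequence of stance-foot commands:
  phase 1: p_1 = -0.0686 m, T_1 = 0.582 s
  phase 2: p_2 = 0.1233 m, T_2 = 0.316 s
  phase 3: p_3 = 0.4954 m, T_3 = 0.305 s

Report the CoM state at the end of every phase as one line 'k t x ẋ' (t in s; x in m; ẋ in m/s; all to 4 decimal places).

1 0.5820 -0.0538 0.0702
2 0.8980 -0.1830 -0.9919
3 1.2030 -1.1222 -5.8973

phase 1: p=-0.0686, T=0.582, ωT=2.303963, cosh=5.056827, sinh=4.956965; start (x,ẋ)=(-0.081800, 0.065100) → end (x,ẋ)=(-0.053834, 0.070174)
phase 2: p=0.1233, T=0.316, ωT=1.250949, cosh=1.889945, sinh=1.603712; start (x,ẋ)=(-0.053834, 0.070174) → end (x,ẋ)=(-0.183045, -0.991930)
phase 3: p=0.4954, T=0.305, ωT=1.207403, cosh=1.821881, sinh=1.522908; start (x,ẋ)=(-0.183045, -0.991930) → end (x,ẋ)=(-1.122240, -5.897344)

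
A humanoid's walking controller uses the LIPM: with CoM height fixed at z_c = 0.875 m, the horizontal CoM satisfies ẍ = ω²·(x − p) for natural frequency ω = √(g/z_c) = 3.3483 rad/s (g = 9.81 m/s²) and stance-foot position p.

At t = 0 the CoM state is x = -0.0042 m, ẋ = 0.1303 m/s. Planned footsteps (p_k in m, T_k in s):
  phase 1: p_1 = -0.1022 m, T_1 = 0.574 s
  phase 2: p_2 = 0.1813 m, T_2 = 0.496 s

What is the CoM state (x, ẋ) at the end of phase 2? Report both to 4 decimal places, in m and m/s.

phase 1: p=-0.1022, T=0.574, ωT=1.921924, cosh=3.490211, sinh=3.343885; start (x,ẋ)=(-0.004200, 0.130300) → end (x,ẋ)=(0.369969, 1.552015)
phase 2: p=0.1813, T=0.496, ωT=1.660757, cosh=2.726644, sinh=2.536649; start (x,ẋ)=(0.369969, 1.552015) → end (x,ẋ)=(1.871528, 5.834243)

x = 1.8715, ẋ = 5.8342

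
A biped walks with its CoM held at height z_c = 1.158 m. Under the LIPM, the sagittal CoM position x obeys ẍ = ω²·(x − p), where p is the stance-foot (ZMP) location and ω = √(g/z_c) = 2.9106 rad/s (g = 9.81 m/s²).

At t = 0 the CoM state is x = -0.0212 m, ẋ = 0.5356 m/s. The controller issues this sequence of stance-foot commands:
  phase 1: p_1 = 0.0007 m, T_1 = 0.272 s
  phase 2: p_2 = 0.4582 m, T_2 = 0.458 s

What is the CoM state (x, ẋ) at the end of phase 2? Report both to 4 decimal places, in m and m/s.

phase 1: p=0.0007, T=0.272, ωT=0.791683, cosh=1.330095, sinh=0.877013; start (x,ẋ)=(-0.021200, 0.535600) → end (x,ẋ)=(0.132956, 0.656496)
phase 2: p=0.4582, T=0.458, ωT=1.333055, cosh=2.028141, sinh=1.764470; start (x,ẋ)=(0.132956, 0.656496) → end (x,ẋ)=(0.196543, -0.338877)

x = 0.1965, ẋ = -0.3389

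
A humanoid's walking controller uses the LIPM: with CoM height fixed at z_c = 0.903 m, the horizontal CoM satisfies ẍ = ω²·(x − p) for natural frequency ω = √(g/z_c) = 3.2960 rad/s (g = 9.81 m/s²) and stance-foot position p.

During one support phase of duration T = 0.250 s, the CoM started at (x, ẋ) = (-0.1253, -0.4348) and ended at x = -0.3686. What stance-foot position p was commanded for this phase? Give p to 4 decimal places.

p = 0.2141

ωT = 3.2960·0.250 = 0.824000; cosh(ωT) = 1.359137, sinh(ωT) = 0.920463
x(T) = p + (x₀−p)·cosh(ωT) + (ẋ₀/ω)·sinh(ωT) ⇒ p·(1 − cosh) = x(T) − x₀·cosh − (ẋ₀/ω)·sinh
numerator   = -0.3686 − (-0.1253)·1.359137 − (-0.4348/3.2960)·0.920463 = -0.076875
denominator = 1 − 1.359137 = -0.359137
p = -0.076875 / -0.359137 = 0.2141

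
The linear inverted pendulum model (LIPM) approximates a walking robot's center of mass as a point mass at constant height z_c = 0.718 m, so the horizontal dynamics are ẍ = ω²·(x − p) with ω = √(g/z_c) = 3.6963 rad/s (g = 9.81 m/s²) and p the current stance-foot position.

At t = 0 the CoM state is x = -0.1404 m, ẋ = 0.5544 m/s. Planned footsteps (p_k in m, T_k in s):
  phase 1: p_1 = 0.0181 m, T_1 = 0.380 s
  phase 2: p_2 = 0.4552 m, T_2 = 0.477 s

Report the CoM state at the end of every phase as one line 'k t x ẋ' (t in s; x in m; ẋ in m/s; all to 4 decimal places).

1 0.3800 -0.0371 0.0759
2 0.8570 -0.9642 -4.9213

phase 1: p=0.0181, T=0.380, ωT=1.404594, cosh=2.159670, sinh=1.914203; start (x,ẋ)=(-0.140400, 0.554400) → end (x,ẋ)=(-0.037100, 0.075859)
phase 2: p=0.4552, T=0.477, ωT=1.763135, cosh=3.001097, sinh=2.829591; start (x,ẋ)=(-0.037100, 0.075859) → end (x,ẋ)=(-0.964170, -4.921319)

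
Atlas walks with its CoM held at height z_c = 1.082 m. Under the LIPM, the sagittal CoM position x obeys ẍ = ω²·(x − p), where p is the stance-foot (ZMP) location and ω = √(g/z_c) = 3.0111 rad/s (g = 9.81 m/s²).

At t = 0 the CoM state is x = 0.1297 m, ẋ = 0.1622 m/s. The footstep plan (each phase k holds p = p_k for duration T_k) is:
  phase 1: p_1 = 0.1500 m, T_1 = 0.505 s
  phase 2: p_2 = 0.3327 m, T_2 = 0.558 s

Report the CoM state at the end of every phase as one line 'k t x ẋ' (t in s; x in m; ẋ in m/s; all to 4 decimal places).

phase 1: p=0.1500, T=0.505, ωT=1.520606, cosh=2.396787, sinh=2.178208; start (x,ẋ)=(0.129700, 0.162200) → end (x,ẋ)=(0.218680, 0.255615)
phase 2: p=0.3327, T=0.558, ωT=1.680194, cosh=2.776467, sinh=2.590129; start (x,ẋ)=(0.218680, 0.255615) → end (x,ẋ)=(0.236004, -0.179554)

1 0.5050 0.2187 0.2556
2 1.0630 0.2360 -0.1796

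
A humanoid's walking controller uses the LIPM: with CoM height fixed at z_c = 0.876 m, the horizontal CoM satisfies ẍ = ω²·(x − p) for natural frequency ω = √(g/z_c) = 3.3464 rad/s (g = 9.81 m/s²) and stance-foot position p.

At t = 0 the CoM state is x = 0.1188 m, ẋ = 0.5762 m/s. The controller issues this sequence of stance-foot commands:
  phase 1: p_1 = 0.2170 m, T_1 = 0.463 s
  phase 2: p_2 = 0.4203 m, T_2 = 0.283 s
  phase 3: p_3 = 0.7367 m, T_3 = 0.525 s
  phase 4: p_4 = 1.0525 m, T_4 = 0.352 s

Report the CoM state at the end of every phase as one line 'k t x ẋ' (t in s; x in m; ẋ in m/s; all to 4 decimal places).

phase 1: p=0.2170, T=0.463, ωT=1.549383, cosh=2.460472, sinh=2.248093; start (x,ẋ)=(0.118800, 0.576200) → end (x,ẋ)=(0.362470, 0.678964)
phase 2: p=0.4203, T=0.283, ωT=0.947031, cosh=1.482968, sinh=1.095077; start (x,ẋ)=(0.362470, 0.678964) → end (x,ẋ)=(0.556724, 0.794958)
phase 3: p=0.7367, T=0.525, ωT=1.756860, cosh=2.983400, sinh=2.810815; start (x,ẋ)=(0.556724, 0.794958) → end (x,ẋ)=(0.867485, 0.678800)
phase 4: p=1.0525, T=0.352, ωT=1.177933, cosh=1.777784, sinh=1.469870; start (x,ẋ)=(0.867485, 0.678800) → end (x,ẋ)=(1.021738, 0.296712)

1 0.4630 0.3625 0.6790
2 0.7460 0.5567 0.7950
3 1.2710 0.8675 0.6788
4 1.6230 1.0217 0.2967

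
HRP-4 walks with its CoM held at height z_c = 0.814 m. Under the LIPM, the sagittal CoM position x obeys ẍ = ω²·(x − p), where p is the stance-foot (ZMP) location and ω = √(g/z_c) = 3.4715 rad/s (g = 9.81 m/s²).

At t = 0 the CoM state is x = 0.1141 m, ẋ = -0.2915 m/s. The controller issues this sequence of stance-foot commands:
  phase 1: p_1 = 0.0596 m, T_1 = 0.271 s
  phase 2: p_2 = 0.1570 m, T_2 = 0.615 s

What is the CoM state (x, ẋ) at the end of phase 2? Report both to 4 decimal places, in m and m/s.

phase 1: p=0.0596, T=0.271, ωT=0.940777, cosh=1.476147, sinh=1.085823; start (x,ẋ)=(0.114100, -0.291500) → end (x,ẋ)=(0.048874, -0.224863)
phase 2: p=0.1570, T=0.615, ωT=2.134972, cosh=4.287531, sinh=4.169283; start (x,ẋ)=(0.048874, -0.224863) → end (x,ẋ)=(-0.576654, -2.529085)

x = -0.5767, ẋ = -2.5291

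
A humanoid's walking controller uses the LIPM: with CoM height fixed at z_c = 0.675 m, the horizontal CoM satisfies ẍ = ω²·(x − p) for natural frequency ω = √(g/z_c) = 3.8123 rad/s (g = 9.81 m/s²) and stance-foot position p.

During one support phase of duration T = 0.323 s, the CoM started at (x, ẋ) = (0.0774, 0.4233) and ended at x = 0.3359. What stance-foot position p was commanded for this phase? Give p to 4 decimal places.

ωT = 3.8123·0.323 = 1.231373; cosh(ωT) = 1.858911, sinh(ωT) = 1.567019
x(T) = p + (x₀−p)·cosh(ωT) + (ẋ₀/ω)·sinh(ωT) ⇒ p·(1 − cosh) = x(T) − x₀·cosh − (ẋ₀/ω)·sinh
numerator   = 0.3359 − (0.0774)·1.858911 − (0.4233/3.8123)·1.567019 = 0.018026
denominator = 1 − 1.858911 = -0.858911
p = 0.018026 / -0.858911 = -0.0210

p = -0.0210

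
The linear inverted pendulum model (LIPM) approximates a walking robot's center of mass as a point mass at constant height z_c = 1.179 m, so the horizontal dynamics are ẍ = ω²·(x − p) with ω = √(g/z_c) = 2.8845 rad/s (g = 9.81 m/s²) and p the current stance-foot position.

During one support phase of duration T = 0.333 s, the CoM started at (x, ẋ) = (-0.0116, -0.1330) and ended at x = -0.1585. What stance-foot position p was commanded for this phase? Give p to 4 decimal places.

ωT = 2.8845·0.333 = 0.960539; cosh(ωT) = 1.497895, sinh(ωT) = 1.115208
x(T) = p + (x₀−p)·cosh(ωT) + (ẋ₀/ω)·sinh(ωT) ⇒ p·(1 − cosh) = x(T) − x₀·cosh − (ẋ₀/ω)·sinh
numerator   = -0.1585 − (-0.0116)·1.497895 − (-0.1330/2.8845)·1.115208 = -0.089704
denominator = 1 − 1.497895 = -0.497895
p = -0.089704 / -0.497895 = 0.1802

p = 0.1802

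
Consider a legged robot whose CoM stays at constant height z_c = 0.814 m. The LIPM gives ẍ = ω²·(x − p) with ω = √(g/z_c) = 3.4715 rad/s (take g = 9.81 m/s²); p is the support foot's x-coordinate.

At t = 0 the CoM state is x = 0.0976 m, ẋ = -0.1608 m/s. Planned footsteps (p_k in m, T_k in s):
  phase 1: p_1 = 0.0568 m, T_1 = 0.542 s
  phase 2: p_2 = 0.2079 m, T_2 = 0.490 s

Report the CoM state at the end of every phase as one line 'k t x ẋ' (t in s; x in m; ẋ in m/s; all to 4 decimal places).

phase 1: p=0.0568, T=0.542, ωT=1.881553, cosh=3.358022, sinh=3.205669; start (x,ẋ)=(0.097600, -0.160800) → end (x,ẋ)=(0.045321, -0.085928)
phase 2: p=0.2079, T=0.490, ωT=1.701035, cosh=2.831055, sinh=2.648561; start (x,ẋ)=(0.045321, -0.085928) → end (x,ẋ)=(-0.317929, -1.738100)

1 0.5420 0.0453 -0.0859
2 1.0320 -0.3179 -1.7381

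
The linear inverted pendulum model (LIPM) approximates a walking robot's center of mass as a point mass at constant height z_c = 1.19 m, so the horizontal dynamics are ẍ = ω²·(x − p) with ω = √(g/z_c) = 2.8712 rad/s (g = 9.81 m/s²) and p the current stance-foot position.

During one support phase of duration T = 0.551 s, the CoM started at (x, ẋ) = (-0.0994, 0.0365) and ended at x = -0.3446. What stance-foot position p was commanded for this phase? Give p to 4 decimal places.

ωT = 2.8712·0.551 = 1.582031; cosh(ωT) = 2.535192, sinh(ωT) = 2.329635
x(T) = p + (x₀−p)·cosh(ωT) + (ẋ₀/ω)·sinh(ωT) ⇒ p·(1 − cosh) = x(T) − x₀·cosh − (ẋ₀/ω)·sinh
numerator   = -0.3446 − (-0.0994)·2.535192 − (0.0365/2.8712)·2.329635 = -0.122217
denominator = 1 − 2.535192 = -1.535192
p = -0.122217 / -1.535192 = 0.0796

p = 0.0796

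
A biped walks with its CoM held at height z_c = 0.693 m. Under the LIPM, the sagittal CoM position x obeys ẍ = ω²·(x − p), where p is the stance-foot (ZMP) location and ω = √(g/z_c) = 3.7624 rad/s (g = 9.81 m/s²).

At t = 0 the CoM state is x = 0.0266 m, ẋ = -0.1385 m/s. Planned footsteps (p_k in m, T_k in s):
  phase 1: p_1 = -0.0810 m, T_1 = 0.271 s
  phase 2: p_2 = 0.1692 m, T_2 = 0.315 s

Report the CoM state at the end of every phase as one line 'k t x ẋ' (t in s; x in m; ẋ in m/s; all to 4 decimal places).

phase 1: p=-0.0810, T=0.271, ωT=1.019610, cosh=1.566425, sinh=1.205690; start (x,ẋ)=(0.026600, -0.138500) → end (x,ẋ)=(0.043164, 0.271155)
phase 2: p=0.1692, T=0.315, ωT=1.185156, cosh=1.788448, sinh=1.482749; start (x,ẋ)=(0.043164, 0.271155) → end (x,ẋ)=(0.050652, -0.218171)

1 0.2710 0.0432 0.2712
2 0.5860 0.0507 -0.2182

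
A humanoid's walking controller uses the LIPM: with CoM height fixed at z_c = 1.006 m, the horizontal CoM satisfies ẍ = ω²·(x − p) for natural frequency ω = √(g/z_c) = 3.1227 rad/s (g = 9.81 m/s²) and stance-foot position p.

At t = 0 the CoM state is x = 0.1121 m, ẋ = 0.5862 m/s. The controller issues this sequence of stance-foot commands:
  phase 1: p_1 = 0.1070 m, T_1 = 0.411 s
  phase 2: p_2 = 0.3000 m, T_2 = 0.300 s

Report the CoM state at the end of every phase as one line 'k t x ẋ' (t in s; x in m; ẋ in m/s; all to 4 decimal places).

1 0.4110 0.4296 1.1655
2 0.7110 0.8939 2.1527

phase 1: p=0.1070, T=0.411, ωT=1.283430, cosh=1.943041, sinh=1.665955; start (x,ẋ)=(0.112100, 0.586200) → end (x,ẋ)=(0.429646, 1.165542)
phase 2: p=0.3000, T=0.300, ωT=0.936810, cosh=1.471852, sinh=1.079976; start (x,ẋ)=(0.429646, 1.165542) → end (x,ẋ)=(0.893919, 2.152730)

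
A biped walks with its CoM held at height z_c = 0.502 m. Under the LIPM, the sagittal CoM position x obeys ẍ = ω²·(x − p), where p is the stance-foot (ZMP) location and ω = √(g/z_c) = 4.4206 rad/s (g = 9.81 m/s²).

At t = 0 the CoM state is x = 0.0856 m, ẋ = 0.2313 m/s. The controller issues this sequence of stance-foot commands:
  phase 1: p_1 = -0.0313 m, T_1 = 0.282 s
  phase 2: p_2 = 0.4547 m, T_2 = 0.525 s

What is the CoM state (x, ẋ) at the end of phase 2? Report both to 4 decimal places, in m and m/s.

x = 0.9544, ẋ = 2.4120

phase 1: p=-0.0313, T=0.282, ωT=1.246609, cosh=1.883003, sinh=1.595525; start (x,ẋ)=(0.085600, 0.231300) → end (x,ẋ)=(0.272306, 1.260055)
phase 2: p=0.4547, T=0.525, ωT=2.320815, cosh=5.141082, sinh=5.042889; start (x,ẋ)=(0.272306, 1.260055) → end (x,ẋ)=(0.954431, 2.412012)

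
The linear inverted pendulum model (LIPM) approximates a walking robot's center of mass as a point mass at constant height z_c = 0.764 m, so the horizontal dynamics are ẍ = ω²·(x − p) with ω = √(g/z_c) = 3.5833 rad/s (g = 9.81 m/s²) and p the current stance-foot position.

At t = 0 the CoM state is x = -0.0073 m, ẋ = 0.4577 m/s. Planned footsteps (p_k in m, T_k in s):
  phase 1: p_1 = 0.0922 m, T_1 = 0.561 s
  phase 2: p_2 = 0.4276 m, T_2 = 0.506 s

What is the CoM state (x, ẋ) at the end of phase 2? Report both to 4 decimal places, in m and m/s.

x = 0.0157, ẋ = -1.2620

phase 1: p=0.0922, T=0.561, ωT=2.010231, cosh=3.799501, sinh=3.665543; start (x,ẋ)=(-0.007300, 0.457700) → end (x,ẋ)=(0.182355, 0.432125)
phase 2: p=0.4276, T=0.506, ωT=1.813150, cosh=3.146432, sinh=2.983292; start (x,ẋ)=(0.182355, 0.432125) → end (x,ẋ)=(0.015720, -1.262029)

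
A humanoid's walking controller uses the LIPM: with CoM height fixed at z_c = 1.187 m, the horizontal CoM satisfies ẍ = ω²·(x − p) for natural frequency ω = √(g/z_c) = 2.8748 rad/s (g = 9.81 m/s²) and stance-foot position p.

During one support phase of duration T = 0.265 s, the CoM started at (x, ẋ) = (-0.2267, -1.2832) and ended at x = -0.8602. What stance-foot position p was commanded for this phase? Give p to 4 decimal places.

p = 0.6258

ωT = 2.8748·0.265 = 0.761822; cosh(ωT) = 1.304495, sinh(ωT) = 0.837680
x(T) = p + (x₀−p)·cosh(ωT) + (ẋ₀/ω)·sinh(ωT) ⇒ p·(1 − cosh) = x(T) − x₀·cosh − (ẋ₀/ω)·sinh
numerator   = -0.8602 − (-0.2267)·1.304495 − (-1.2832/2.8748)·0.837680 = -0.190563
denominator = 1 − 1.304495 = -0.304495
p = -0.190563 / -0.304495 = 0.6258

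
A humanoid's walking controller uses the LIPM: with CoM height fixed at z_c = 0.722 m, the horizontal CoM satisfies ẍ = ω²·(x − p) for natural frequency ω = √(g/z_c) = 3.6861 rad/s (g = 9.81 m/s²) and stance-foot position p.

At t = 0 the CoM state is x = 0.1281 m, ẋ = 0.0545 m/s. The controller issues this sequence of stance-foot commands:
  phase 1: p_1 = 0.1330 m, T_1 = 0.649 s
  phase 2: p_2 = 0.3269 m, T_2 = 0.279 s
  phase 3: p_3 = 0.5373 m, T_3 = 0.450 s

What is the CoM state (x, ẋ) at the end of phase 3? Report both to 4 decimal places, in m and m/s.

x = -0.6720, ẋ = -4.2607

phase 1: p=0.1330, T=0.649, ωT=2.392279, cosh=5.514907, sinh=5.423486; start (x,ẋ)=(0.128100, 0.054500) → end (x,ẋ)=(0.186165, 0.202604)
phase 2: p=0.3269, T=0.279, ωT=1.028422, cosh=1.577110, sinh=1.219539; start (x,ẋ)=(0.186165, 0.202604) → end (x,ẋ)=(0.171976, -0.313125)
phase 3: p=0.5373, T=0.450, ωT=1.658745, cosh=2.721546, sinh=2.531168; start (x,ẋ)=(0.171976, -0.313125) → end (x,ẋ)=(-0.671962, -4.260706)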